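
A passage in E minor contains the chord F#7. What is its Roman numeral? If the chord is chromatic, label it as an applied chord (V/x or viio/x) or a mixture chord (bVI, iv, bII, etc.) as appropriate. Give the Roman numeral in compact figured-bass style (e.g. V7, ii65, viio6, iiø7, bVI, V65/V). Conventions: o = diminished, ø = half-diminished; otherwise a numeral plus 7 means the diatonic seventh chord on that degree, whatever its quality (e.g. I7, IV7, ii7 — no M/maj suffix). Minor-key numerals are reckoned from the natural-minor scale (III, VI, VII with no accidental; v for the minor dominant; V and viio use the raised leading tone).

The pitches F#-A#-C#-E form a dominant seventh chord rooted on F#.
F# is not a diatonic chord root with this quality in E minor, but it lies a perfect fifth above B (V), so the chord functions as an applied dominant of V.

V7/V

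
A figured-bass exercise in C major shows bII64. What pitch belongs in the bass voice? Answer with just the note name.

Ab

bII in C major has root Db; the chord is Db-F-Ab.
The figure 64 means second inversion — the fifth is in the bass.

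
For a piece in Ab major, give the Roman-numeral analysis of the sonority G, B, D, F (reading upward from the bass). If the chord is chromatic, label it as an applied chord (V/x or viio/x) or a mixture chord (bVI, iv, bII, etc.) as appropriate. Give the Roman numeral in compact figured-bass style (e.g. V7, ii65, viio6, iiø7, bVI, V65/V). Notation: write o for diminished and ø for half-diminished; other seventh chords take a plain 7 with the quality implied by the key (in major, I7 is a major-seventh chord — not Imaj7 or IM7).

Stacked in thirds the chord is G-B-D-F: a dominant seventh chord on G.
G is not a diatonic chord root with this quality in Ab major, but it lies a perfect fifth above C (iii), so the chord functions as an applied dominant of iii.

V7/iii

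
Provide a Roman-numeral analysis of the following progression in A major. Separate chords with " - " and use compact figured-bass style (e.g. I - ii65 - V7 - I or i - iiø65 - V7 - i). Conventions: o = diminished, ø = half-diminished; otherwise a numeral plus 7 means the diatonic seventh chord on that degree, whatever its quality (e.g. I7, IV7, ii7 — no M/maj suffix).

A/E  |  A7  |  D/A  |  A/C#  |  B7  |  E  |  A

I64 - V7/IV - IV64 - I6 - V7/V - V - I

A/E: root A is the tonic; major triad there is I64.
A7: a dominant seventh chord on A, the applied dominant of IV → V7/IV.
D/A has root D, degree 4 in A major, so IV64.
A/C#: root A is the tonic; major triad there is I6.
B7: a dominant seventh chord on B, the applied dominant of V → V7/V.
E: major triad on E = scale degree 5 → V.
A: root A is the tonic; major triad there is I.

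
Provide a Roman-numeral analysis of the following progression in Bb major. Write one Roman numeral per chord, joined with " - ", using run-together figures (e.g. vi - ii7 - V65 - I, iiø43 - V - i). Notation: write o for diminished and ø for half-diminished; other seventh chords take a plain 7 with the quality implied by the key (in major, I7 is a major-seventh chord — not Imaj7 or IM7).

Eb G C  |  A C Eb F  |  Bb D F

Eb-G-C: root C is the supertonic; minor triad there is ii6.
A-C-Eb-F: root F is the dominant; dominant seventh chord there is V65.
Bb-D-F: major triad on Bb = scale degree 1 → I.

ii6 - V65 - I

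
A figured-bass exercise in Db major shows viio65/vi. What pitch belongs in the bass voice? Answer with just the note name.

C

The applied chord viio65/vi is rooted on A: A-C-Eb-Gb.
The figure 65 means first inversion — the third is in the bass.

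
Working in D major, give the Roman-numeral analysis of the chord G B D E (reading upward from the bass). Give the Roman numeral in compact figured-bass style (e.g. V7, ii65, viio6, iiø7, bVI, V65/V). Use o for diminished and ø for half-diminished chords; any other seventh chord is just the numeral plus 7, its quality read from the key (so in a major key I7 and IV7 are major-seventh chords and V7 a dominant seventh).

ii65

Stacked in thirds the chord is E-G-B-D: a minor seventh chord on E.
E is scale degree 2 in D major, and a minor seventh chord on that degree is written ii7.
With G in the bass the chord is in first inversion, so the figured bass is 65.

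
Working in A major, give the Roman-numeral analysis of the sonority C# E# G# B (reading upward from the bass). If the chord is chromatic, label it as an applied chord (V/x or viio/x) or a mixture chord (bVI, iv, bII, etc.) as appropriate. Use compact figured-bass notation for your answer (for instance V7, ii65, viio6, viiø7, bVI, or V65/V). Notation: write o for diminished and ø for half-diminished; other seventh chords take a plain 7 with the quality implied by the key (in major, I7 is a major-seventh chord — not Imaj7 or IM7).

V7/vi

Stacked in thirds the chord is C#-E#-G#-B: a dominant seventh chord on C#.
C# is not a diatonic chord root with this quality in A major, but it lies a perfect fifth above F# (vi), so the chord functions as an applied dominant of vi.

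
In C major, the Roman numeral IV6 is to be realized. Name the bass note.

A

IV in C major has root F; the chord is F-A-C.
The figure 6 means first inversion — the third is in the bass.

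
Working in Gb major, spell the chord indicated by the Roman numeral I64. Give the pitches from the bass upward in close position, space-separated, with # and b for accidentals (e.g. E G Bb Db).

Db Gb Bb

In Gb major, the first degree is Gb, and the diatonic chord built there is a major triad.
Stacking thirds from Gb gives Gb-Bb-Db.
The figured bass 64 indicates second inversion, placing the fifth (Db) in the bass: Db-Gb-Bb.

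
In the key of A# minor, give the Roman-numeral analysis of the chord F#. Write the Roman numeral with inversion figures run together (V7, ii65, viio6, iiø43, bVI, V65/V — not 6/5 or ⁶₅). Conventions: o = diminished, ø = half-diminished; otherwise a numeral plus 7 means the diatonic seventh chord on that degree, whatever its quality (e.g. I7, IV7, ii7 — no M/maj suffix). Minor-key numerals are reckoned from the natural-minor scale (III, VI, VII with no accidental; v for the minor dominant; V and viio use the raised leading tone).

VI

Stacked in thirds the chord is F#-A#-C#: a major triad on F#.
In A# minor, F# is the submediant; the diatonic major triad there is VI.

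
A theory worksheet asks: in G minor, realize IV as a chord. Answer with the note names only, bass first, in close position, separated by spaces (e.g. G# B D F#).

IV is the major subdominant, borrowed from the parallel major. In G minor that root is C.
So the chord is C-E-G, a major triad.

C E G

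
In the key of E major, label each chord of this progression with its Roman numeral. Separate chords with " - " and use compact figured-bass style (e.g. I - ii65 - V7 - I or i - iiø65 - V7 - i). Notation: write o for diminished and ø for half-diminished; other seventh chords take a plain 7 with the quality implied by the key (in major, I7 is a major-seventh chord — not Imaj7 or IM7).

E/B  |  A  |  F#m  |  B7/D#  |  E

E/B: major triad on E = scale degree 1 → I64.
A has root A, degree 4 in E major, so IV.
F#m: root F# is the supertonic; minor triad there is ii.
B7/D#: root B is the dominant; dominant seventh chord there is V65.
E has root E, degree 1 in E major, so I.

I64 - IV - ii - V65 - I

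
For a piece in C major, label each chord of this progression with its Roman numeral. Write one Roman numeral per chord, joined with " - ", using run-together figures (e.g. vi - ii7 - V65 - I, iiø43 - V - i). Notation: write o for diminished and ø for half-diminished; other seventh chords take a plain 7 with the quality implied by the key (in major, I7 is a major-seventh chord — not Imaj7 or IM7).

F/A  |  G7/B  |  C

F/A: major triad on F = scale degree 4 → IV6.
G7/B: dominant seventh chord on G = scale degree 5 → V65.
C: major triad on C = scale degree 1 → I.

IV6 - V65 - I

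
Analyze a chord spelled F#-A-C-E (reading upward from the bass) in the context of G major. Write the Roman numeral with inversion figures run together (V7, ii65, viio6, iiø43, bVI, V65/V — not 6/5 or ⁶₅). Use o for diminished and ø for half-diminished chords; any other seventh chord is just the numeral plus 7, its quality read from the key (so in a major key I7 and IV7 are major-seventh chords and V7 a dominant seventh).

viiø7

Stacked in thirds the chord is F#-A-C-E: a half-diminished seventh chord on F#.
In G major, F# is the leading tone; the diatonic half-diminished seventh chord there is viiø7.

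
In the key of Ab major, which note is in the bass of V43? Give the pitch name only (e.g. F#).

Bb

V in Ab major has root Eb; the chord is Eb-G-Bb-Db.
The figure 43 means second inversion — the fifth is in the bass.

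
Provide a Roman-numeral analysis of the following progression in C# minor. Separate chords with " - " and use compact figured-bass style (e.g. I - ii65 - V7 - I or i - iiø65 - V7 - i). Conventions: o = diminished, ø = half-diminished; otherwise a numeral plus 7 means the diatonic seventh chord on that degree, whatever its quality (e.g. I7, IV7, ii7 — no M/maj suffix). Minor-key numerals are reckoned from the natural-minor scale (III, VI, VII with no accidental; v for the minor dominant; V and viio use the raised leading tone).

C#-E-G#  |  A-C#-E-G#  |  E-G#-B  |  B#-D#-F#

i - VI7 - III - viio

C#-E-G#: root C# is the tonic; minor triad there is i.
A-C#-E-G#: major seventh chord on A = scale degree 6 → VI7.
E-G#-B: root E is the mediant; major triad there is III.
B#-D#-F# has root B#, degree 7 in C# minor, so viio.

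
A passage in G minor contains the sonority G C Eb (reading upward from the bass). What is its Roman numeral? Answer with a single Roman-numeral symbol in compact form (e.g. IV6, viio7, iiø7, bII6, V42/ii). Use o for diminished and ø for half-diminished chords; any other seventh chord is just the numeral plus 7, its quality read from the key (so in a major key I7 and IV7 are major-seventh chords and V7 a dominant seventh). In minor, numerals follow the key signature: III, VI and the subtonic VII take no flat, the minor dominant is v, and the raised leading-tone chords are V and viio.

iv64

Stacked in thirds the chord is C-Eb-G: a minor triad on C.
In G minor, C is the subdominant; the diatonic minor triad there is iv.
With G in the bass the chord is in second inversion, so the figured bass is 64.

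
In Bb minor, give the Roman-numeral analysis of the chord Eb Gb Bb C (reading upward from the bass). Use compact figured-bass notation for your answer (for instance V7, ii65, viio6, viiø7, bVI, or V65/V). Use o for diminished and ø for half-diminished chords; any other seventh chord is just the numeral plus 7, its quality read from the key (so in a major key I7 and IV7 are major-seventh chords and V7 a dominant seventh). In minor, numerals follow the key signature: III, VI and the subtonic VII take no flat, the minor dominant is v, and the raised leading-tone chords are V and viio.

iiø65

Stacked in thirds the chord is C-Eb-Gb-Bb: a half-diminished seventh chord on C.
In Bb minor, C is the supertonic; the diatonic half-diminished seventh chord there is iiø7.
With Eb in the bass the chord is in first inversion, so the figured bass is 65.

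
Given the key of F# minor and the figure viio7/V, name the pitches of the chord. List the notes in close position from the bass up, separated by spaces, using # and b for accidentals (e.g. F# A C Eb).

viio7/V is a secondary leading-tone chord. The target V is C# in F# minor; the applied chord is rooted a semitone below, on B#.
Building a fully diminished seventh chord on B# gives B#-D#-F#-A.

B# D# F# A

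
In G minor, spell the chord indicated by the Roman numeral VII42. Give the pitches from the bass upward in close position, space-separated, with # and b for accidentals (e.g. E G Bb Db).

Eb F A C

In G minor, scale degree 7 is F, and the diatonic chord built there is a dominant seventh chord.
Stacking thirds from F gives F-A-C-Eb.
The figured bass 42 indicates third inversion, placing the seventh (Eb) in the bass: Eb-F-A-C.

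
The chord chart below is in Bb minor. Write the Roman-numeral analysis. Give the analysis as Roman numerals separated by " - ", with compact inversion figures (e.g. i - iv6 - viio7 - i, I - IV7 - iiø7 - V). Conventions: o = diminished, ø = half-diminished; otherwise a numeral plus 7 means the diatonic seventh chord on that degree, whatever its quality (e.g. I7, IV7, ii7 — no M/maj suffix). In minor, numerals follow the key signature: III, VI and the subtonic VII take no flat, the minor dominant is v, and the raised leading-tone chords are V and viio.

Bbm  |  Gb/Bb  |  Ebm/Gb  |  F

i - VI6 - iv6 - V

Bbm has root Bb, degree 1 in Bb minor, so i.
Gb/Bb has root Gb, degree 6 in Bb minor, so VI6.
Ebm/Gb: minor triad on Eb = scale degree 4 → iv6.
F has root F, degree 5 in Bb minor, so V.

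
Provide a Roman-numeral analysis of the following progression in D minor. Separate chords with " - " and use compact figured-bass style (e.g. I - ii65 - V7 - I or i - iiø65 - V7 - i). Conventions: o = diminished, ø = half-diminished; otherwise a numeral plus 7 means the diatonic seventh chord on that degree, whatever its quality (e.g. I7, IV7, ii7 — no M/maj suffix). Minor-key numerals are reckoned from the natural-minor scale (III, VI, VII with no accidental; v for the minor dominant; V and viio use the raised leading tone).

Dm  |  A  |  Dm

Dm: root D is the tonic; minor triad there is i.
A: major triad on A = scale degree 5 → V.
Dm: minor triad on D = scale degree 1 → i.

i - V - i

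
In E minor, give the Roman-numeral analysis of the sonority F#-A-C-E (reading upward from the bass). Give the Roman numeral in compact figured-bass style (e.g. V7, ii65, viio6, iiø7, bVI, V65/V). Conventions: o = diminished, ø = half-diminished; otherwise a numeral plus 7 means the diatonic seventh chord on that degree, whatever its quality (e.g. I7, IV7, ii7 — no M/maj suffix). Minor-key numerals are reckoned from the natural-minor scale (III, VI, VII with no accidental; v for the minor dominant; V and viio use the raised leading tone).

iiø7

Stacked in thirds the chord is F#-A-C-E: a half-diminished seventh chord on F#.
In E minor, F# is the supertonic; the diatonic half-diminished seventh chord there is iiø7.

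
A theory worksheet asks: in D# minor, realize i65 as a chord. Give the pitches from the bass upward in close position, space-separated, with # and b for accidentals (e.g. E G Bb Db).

F# A# C# D#

The numeral's case and figure indicate a minor seventh chord. In D# minor its root, the first degree, is D#.
That chord is spelled D#-F#-A#-C#.
The figured bass 65 indicates first inversion, placing the third (F#) in the bass: F#-A#-C#-D#.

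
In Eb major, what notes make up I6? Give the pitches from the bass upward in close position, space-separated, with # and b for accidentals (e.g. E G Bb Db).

The numeral's case and figure indicate a major triad. In Eb major its root, the tonic, is Eb.
That chord is spelled Eb-G-Bb.
The figured bass 6 indicates first inversion, placing the third (G) in the bass: G-Bb-Eb.

G Bb Eb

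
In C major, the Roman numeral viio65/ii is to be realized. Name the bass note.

E

The applied chord viio65/ii is rooted on C#: C#-E-G-Bb.
The figure 65 means first inversion — the third is in the bass.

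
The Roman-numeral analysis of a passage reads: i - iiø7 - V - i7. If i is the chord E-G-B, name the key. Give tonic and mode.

The anchor chord is a minor triad on E, labeled i.
If E is scale degree 1 and the mode makes that degree carry a minor triad, the tonic is E and the mode is minor.

E minor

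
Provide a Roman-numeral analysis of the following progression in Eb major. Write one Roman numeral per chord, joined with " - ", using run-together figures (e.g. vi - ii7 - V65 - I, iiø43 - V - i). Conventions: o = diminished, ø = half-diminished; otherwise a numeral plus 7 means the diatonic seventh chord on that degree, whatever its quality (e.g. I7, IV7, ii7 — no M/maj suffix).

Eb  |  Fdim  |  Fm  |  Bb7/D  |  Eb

I - iio - ii - V65 - I

Eb has root Eb, degree 1 in Eb major, so I.
Fdim: diminished triad on F — chromatic; iio (borrowed from the parallel minor).
Fm has root F, degree 2 in Eb major, so ii.
Bb7/D has root Bb, degree 5 in Eb major, so V65.
Eb has root Eb, degree 1 in Eb major, so I.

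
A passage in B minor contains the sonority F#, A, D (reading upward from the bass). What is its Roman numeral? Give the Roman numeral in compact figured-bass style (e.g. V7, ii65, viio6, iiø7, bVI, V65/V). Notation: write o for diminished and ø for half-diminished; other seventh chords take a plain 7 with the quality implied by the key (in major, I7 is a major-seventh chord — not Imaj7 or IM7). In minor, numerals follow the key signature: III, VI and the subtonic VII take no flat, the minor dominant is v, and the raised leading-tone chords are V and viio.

III6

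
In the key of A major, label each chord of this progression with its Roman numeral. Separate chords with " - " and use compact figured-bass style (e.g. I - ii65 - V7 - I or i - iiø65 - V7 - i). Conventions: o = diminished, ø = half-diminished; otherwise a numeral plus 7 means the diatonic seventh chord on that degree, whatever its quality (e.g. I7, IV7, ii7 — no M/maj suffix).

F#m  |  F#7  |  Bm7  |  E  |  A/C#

F#m: minor triad on F# = scale degree 6 → vi.
F#7: chromatic; F# is V of ii, so V7/ii.
Bm7: root B is the supertonic; minor seventh chord there is ii7.
E: major triad on E = scale degree 5 → V.
A/C#: major triad on A = scale degree 1 → I6.

vi - V7/ii - ii7 - V - I6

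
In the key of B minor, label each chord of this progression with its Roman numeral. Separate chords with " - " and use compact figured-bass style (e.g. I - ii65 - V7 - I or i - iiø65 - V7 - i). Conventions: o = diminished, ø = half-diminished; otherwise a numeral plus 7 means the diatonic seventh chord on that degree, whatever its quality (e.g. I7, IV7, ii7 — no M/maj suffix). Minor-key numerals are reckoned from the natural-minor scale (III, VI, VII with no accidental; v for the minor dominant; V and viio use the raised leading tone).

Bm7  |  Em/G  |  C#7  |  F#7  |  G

Bm7: root B is the tonic; minor seventh chord there is i7.
Em/G has root E, degree 4 in B minor, so iv6.
C#7: chromatic; C# is V of V, so V7/V.
F#7 has root F#, degree 5 in B minor, so V7.
G has root G, degree 6 in B minor, so VI.

i7 - iv6 - V7/V - V7 - VI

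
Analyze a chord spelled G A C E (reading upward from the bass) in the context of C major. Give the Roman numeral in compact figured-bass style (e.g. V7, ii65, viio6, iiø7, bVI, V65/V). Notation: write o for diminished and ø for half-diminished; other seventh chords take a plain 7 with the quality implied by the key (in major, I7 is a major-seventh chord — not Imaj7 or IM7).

The pitches A-C-E-G form a minor seventh chord rooted on A.
In C major, A is the submediant; the diatonic minor seventh chord there is vi7.
With G in the bass the chord is in third inversion, so the figured bass is 42.

vi42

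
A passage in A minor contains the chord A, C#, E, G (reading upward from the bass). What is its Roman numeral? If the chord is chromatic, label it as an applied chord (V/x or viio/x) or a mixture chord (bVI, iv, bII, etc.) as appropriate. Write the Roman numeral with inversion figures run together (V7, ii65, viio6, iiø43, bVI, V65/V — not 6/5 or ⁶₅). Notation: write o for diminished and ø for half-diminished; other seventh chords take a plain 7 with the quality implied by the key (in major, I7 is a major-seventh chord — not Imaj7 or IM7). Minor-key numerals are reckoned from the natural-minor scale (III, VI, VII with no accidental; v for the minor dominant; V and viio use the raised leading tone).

Stacked in thirds the chord is A-C#-E-G: a dominant seventh chord on A.
A is not a diatonic chord root with this quality in A minor, but it lies a perfect fifth above D (iv), so the chord functions as an applied dominant of iv.

V7/iv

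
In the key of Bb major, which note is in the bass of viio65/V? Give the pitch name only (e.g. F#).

G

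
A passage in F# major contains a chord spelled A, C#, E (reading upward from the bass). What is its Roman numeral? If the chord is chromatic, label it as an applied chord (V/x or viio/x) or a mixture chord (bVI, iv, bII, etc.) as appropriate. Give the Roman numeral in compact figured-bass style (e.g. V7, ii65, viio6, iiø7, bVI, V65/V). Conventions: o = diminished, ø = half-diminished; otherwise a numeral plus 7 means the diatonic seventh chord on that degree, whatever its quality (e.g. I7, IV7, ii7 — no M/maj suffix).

The pitches A-C#-E form a major triad rooted on A.
A is the lowered third degree of F# major (diatonic 3 would be A#). This is a major triad on the lowered third degree, borrowed from the parallel minor.

bIII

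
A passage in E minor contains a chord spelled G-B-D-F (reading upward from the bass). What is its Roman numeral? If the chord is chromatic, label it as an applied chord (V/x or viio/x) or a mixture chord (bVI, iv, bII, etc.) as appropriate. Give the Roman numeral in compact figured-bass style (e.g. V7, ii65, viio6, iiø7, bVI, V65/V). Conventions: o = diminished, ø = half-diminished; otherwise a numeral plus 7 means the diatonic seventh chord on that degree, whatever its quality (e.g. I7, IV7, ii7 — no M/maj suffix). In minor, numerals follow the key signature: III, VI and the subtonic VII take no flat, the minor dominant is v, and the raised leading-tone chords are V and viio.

Stacked in thirds the chord is G-B-D-F: a dominant seventh chord on G.
G is not a diatonic chord root with this quality in E minor, but it lies a perfect fifth above C (VI), so the chord functions as an applied dominant of VI.

V7/VI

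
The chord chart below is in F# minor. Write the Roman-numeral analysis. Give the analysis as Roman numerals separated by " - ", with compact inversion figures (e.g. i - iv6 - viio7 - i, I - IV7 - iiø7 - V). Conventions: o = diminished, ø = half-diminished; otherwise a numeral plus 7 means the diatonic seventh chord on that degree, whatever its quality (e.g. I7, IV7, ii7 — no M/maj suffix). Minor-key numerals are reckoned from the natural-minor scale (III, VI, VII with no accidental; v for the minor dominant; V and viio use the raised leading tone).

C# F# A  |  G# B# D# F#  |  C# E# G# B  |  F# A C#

C#-F#-A: minor triad on F# = scale degree 1 → i64.
G#-B#-D#-F#: a dominant seventh chord on G#, the applied dominant of V → V7/V.
C#-E#-G#-B has root C#, degree 5 in F# minor, so V7.
F#-A-C# has root F#, degree 1 in F# minor, so i.

i64 - V7/V - V7 - i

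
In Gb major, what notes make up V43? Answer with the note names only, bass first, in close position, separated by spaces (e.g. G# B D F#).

The numeral's case and figure indicate a dominant seventh chord. In Gb major its root, the dominant, is Db.
Stacking thirds from Db gives Db-F-Ab-Cb.
The figured bass 43 indicates second inversion, placing the fifth (Ab) in the bass: Ab-Cb-Db-F.

Ab Cb Db F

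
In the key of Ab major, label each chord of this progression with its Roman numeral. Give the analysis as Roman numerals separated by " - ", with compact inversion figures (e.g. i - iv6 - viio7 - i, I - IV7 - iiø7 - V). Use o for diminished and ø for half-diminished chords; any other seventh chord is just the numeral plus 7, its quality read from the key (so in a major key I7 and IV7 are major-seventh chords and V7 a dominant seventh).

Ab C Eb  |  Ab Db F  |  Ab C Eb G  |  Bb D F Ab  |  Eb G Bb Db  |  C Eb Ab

I - IV64 - I7 - V7/V - V7 - I6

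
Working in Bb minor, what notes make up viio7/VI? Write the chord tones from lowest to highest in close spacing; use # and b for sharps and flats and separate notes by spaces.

F Ab Cb Ebb

viio7/VI is a secondary leading-tone chord. The target VI is Gb in Bb minor; the applied chord is rooted a semitone below, on F.
Building a fully diminished seventh chord on F gives F-Ab-Cb-Ebb.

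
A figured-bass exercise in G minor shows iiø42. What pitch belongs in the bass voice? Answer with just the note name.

G

iiø in G minor has root A; the chord is A-C-Eb-G.
The figure 42 means third inversion — the seventh is in the bass.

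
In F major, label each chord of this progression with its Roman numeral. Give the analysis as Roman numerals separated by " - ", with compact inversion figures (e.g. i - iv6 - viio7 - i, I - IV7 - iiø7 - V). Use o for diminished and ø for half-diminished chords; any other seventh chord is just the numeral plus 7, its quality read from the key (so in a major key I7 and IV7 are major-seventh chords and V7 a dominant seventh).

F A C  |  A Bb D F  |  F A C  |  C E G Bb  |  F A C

F-A-C: major triad on F = scale degree 1 → I.
A-Bb-D-F: major seventh chord on Bb = scale degree 4 → IV42.
F-A-C: root F is the tonic; major triad there is I.
C-E-G-Bb: root C is the dominant; dominant seventh chord there is V7.
F-A-C: major triad on F = scale degree 1 → I.

I - IV42 - I - V7 - I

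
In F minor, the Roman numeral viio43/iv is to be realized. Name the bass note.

The applied chord viio43/iv is rooted on A: A-C-Eb-Gb.
The figure 43 means second inversion — the fifth is in the bass.

Eb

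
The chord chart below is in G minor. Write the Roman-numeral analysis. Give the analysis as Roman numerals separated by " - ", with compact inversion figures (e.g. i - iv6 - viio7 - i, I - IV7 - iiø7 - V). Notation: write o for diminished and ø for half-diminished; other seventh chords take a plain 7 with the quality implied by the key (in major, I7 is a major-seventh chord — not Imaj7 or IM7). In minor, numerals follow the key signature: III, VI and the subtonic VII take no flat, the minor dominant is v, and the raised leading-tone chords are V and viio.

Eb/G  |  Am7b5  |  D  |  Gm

VI6 - iiø7 - V - i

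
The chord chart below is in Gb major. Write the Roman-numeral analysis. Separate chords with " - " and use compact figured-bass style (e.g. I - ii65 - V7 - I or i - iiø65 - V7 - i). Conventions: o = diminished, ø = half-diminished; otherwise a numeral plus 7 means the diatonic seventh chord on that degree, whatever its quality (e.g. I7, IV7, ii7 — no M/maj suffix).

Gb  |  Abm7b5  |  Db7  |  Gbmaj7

I - iiø7 - V7 - I7

Gb has root Gb, degree 1 in Gb major, so I.
Abm7b5 is non-diatonic — iiø7, a mixture chord from Gb minor.
Db7: dominant seventh chord on Db = scale degree 5 → V7.
Gbmaj7: root Gb is the tonic; major seventh chord there is I7.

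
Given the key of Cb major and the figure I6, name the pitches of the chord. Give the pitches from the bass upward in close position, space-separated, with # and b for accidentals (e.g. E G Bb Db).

The numeral's case and figure indicate a major triad. In Cb major its root, the tonic, is Cb.
Stacking thirds from Cb gives Cb-Eb-Gb.
The figured bass 6 indicates first inversion, placing the third (Eb) in the bass: Eb-Gb-Cb.

Eb Gb Cb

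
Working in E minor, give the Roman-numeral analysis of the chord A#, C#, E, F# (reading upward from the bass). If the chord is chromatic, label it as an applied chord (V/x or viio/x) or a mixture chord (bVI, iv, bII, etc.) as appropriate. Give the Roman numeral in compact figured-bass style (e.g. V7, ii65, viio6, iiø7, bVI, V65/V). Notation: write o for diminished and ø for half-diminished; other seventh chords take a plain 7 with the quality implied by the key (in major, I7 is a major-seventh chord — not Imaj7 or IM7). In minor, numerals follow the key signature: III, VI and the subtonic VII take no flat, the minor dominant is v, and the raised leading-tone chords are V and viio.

V65/V

Stacked in thirds the chord is F#-A#-C#-E: a dominant seventh chord on F#.
F# is not a diatonic chord root with this quality in E minor, but it lies a perfect fifth above B (V), so the chord functions as an applied dominant of V.
With A# in the bass the chord is in first inversion, so the figured bass is 65.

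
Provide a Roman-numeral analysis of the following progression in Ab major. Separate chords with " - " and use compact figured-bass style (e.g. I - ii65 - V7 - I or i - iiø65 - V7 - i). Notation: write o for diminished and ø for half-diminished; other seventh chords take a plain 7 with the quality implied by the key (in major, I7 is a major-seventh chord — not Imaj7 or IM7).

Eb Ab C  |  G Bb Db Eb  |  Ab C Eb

I64 - V65 - I

Eb-Ab-C: root Ab is the tonic; major triad there is I64.
G-Bb-Db-Eb: root Eb is the dominant; dominant seventh chord there is V65.
Ab-C-Eb: major triad on Ab = scale degree 1 → I.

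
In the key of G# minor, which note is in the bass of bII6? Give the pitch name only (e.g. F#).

C#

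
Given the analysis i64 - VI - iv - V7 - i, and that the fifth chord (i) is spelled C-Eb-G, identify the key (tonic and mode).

C minor

The anchor chord is a minor triad on C, labeled i.
If C is scale degree 1 and the mode makes that degree carry a minor triad, the tonic is C and the mode is minor.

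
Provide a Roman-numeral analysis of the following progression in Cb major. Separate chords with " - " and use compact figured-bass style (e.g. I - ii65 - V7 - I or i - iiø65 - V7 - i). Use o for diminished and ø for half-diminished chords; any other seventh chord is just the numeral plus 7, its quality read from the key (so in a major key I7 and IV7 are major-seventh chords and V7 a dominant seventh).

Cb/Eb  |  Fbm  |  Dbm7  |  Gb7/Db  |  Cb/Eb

Cb/Eb has root Cb, degree 1 in Cb major, so I6.
Fbm: Fb with this quality isn't in the key; it's iv, borrowed from the parallel minor.
Dbm7: minor seventh chord on Db = scale degree 2 → ii7.
Gb7/Db has root Gb, degree 5 in Cb major, so V43.
Cb/Eb has root Cb, degree 1 in Cb major, so I6.

I6 - iv - ii7 - V43 - I6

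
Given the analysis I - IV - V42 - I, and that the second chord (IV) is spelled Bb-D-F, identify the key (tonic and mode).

IV is given as Bb-D-F — a major triad with root Bb.
If Bb is scale degree 4 and the mode makes that degree carry a major triad, the tonic is F and the mode is major.

F major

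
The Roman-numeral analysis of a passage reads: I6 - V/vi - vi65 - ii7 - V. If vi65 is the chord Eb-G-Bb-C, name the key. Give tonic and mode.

Eb major

vi65 is given as Eb-G-Bb-C — a minor seventh chord with root C.
Counting down 5 scale steps from C places the tonic on Eb; a minor seventh chord on degree 6 is diatonic only in major.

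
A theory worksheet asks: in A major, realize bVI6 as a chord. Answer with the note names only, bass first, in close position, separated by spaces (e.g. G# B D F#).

Scale degree 6 in A major is F#; lowering it a half step gives F. bVI6 is a major triad on the lowered sixth degree, borrowed from the parallel minor.
So the chord is F-A-C, a major triad.
The figured bass 6 indicates first inversion, placing the third (A) in the bass: A-C-F.

A C F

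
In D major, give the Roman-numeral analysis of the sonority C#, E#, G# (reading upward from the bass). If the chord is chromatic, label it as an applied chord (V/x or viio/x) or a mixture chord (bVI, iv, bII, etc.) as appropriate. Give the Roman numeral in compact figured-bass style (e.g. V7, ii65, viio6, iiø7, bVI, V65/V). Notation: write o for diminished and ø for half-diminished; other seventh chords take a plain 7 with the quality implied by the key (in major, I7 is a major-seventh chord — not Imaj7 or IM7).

V/iii

The pitches C#-E#-G# form a major triad rooted on C#.
C# is not a diatonic chord root with this quality in D major, but it lies a perfect fifth above F# (iii), so the chord functions as an applied dominant of iii.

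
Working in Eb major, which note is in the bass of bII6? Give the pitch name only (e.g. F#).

Ab

bII in Eb major has root Fb; the chord is Fb-Ab-Cb.
The figure 6 means first inversion — the third is in the bass.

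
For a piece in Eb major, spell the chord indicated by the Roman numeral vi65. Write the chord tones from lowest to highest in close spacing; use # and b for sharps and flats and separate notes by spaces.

In Eb major, the sixth degree is C, and the diatonic chord built there is a minor seventh chord.
Stacking thirds from C gives C-Eb-G-Bb.
With the 65 figure the chord is in first inversion; from the bass Eb upward in close position it reads Eb-G-Bb-C.

Eb G Bb C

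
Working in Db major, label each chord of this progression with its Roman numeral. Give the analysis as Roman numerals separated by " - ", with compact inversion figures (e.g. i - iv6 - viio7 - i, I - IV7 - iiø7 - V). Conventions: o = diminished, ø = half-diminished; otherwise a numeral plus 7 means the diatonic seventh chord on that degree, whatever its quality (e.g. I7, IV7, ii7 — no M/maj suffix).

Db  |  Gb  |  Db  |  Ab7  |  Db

I - IV - I - V7 - I

Db: root Db is the tonic; major triad there is I.
Gb has root Gb, degree 4 in Db major, so IV.
Db: root Db is the tonic; major triad there is I.
Ab7 has root Ab, degree 5 in Db major, so V7.
Db has root Db, degree 1 in Db major, so I.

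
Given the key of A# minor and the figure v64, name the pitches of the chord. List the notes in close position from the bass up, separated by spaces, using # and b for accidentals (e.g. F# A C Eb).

The numeral's case and figure indicate a minor triad. In A# minor its root, the dominant, is E#.
Stacking thirds from E# gives E#-G#-B#.
The figured bass 64 indicates second inversion, placing the fifth (B#) in the bass: B#-E#-G#.

B# E# G#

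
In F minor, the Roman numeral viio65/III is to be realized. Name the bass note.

Bb

The applied chord viio65/III is rooted on G: G-Bb-Db-Fb.
The figure 65 means first inversion — the third is in the bass.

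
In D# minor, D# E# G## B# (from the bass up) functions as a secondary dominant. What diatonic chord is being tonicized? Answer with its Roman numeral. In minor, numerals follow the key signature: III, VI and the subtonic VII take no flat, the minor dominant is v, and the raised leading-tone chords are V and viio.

The chord is a dominant seventh chord on E#.
A dominant resolves down a perfect fifth: E# → A#. In D# minor, A# is scale degree 5, i.e. V.

V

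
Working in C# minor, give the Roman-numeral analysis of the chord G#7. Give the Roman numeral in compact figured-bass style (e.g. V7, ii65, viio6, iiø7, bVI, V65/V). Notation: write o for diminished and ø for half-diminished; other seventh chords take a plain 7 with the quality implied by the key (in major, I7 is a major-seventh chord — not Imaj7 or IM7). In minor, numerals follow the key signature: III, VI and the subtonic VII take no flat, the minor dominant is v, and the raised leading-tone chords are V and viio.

Stacked in thirds the chord is G#-B#-D#-F#: a dominant seventh chord on G#.
G# is scale degree 5 in C# minor, and a dominant seventh chord on that degree is written V7.

V7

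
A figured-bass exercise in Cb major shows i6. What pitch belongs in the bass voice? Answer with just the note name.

Ebb

i in Cb major has root Cb; the chord is Cb-Ebb-Gb.
The figure 6 means first inversion — the third is in the bass.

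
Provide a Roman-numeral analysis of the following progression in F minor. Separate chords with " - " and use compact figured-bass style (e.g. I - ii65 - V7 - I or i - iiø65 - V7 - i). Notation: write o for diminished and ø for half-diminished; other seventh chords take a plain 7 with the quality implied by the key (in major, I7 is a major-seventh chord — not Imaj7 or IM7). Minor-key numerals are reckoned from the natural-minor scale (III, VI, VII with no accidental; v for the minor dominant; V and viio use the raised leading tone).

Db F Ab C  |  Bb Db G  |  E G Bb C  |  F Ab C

Db-F-Ab-C: root Db is the submediant; major seventh chord there is VI7.
Bb-Db-G has root G, degree 2 in F minor, so iio6.
E-G-Bb-C: dominant seventh chord on C = scale degree 5 → V65.
F-Ab-C has root F, degree 1 in F minor, so i.

VI7 - iio6 - V65 - i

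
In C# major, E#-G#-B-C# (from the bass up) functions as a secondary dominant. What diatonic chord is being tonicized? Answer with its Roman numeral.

IV

The chord is a dominant seventh chord on C#.
A dominant resolves down a perfect fifth: C# → F#. In C# major, F# is scale degree 4, i.e. IV.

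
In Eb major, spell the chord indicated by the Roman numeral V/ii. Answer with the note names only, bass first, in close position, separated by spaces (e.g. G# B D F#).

C E G

V/ii is a secondary dominant — the dominant triad of ii. ii in Eb major is F, so the applied chord's root is C, a perfect fifth above.
Building a major triad on C gives C-E-G.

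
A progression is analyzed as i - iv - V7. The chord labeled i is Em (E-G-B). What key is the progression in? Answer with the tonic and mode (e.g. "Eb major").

i is given as E-G-B — a minor triad with root E.
If E is scale degree 1 and the mode makes that degree carry a minor triad, the tonic is E and the mode is minor.

E minor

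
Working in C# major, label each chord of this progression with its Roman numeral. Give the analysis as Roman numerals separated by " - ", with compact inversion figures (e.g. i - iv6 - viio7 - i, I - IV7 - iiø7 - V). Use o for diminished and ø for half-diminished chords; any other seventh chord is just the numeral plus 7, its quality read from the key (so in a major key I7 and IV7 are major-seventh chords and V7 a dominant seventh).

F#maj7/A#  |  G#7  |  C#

IV65 - V7 - I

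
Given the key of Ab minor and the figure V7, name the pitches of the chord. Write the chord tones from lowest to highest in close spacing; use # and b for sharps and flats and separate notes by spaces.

In Ab minor, scale degree 5 is Eb. The dominant is major (leading tone raised), so V is a dominant seventh chord.
Stacking thirds from Eb gives Eb-G-Bb-Db.

Eb G Bb Db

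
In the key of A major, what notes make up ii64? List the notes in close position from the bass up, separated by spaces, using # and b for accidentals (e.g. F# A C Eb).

F# B D

The numeral's case and figure indicate a minor triad. In A major its root, the second degree, is B.
Stacking thirds from B gives B-D-F#.
The figured bass 64 indicates second inversion, placing the fifth (F#) in the bass: F#-B-D.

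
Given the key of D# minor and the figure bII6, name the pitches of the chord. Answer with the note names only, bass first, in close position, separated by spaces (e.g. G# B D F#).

bII6 is the Neapolitan sixth — a major triad on the lowered second degree, here in its customary first inversion. In D# minor that root is E.
So the chord is E-G#-B.
The figured bass 6 indicates first inversion, placing the third (G#) in the bass: G#-B-E.

G# B E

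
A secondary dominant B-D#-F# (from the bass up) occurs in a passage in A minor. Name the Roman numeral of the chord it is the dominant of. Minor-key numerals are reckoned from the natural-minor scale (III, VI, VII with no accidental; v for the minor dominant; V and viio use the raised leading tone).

V

The chord is a major triad on B.
A dominant resolves down a perfect fifth: B → E. In A minor, E is scale degree 5, i.e. V.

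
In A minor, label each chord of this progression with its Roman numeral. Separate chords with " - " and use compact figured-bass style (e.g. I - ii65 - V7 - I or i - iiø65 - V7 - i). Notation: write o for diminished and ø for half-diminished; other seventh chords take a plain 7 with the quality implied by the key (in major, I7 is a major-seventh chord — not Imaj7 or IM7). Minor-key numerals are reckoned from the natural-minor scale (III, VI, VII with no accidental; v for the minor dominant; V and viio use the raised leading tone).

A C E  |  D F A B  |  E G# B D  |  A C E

i - iiø65 - V7 - i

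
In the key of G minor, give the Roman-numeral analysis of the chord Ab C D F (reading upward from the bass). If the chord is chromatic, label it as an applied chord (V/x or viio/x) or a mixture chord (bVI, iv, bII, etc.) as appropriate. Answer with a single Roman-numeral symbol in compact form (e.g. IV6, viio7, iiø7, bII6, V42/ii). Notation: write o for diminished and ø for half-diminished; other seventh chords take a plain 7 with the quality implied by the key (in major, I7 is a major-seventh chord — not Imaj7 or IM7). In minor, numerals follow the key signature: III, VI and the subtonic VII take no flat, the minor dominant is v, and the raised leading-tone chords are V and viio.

Stacked in thirds the chord is D-F-Ab-C: a half-diminished seventh chord on D.
D sits a half step below Eb (VI in G minor); a diminished chord there is the applied leading-tone chord of VI.
With Ab in the bass the chord is in second inversion, so the figured bass is 43.

viiø43/VI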